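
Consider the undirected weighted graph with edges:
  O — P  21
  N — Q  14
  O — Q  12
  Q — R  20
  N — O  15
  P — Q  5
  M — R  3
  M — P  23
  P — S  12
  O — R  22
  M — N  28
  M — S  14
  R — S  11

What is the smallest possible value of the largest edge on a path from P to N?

14

Comparing a few candidate routes:
P→Q→N: max(5, 14) = 14
P→Q→O→N: max(5, 12, 15) = 15
P→S→M→R→Q→O→N: max(12, 14, 3, 20, 12, 15) = 20
P→S→R→Q→O→N: max(12, 11, 20, 12, 15) = 20
P→S→R→Q→N: max(12, 11, 20, 14) = 20
Best route has worst link 14.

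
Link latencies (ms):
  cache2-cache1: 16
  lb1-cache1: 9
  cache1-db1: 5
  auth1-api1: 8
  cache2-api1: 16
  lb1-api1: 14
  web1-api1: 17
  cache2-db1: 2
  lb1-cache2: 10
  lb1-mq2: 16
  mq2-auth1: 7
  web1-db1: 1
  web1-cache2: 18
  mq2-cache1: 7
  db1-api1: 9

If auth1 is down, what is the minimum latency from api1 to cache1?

14

A few of the api1→cache1 routes:
api1-cache2-db1-cache1: 16 + 2 + 5 = 23
api1-db1-cache2-cache1: 9 + 2 + 16 = 27
api1-lb1-cache1: 14 + 9 = 23
api1-db1-cache1: 9 + 5 = 14
api1-web1-db1-cache1: 17 + 1 + 5 = 23
Shortest: 14 ms.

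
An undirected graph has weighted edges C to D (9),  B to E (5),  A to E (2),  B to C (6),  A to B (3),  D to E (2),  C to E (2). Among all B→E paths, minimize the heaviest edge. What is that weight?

3

Routes from B to E:
B - A - E: max(3, 2) = 3
B - C - D - E: max(6, 9, 2) = 9
B - C - E: max(6, 2) = 6
B - E: max(5) = 5
The minimum achievable maximum is 3.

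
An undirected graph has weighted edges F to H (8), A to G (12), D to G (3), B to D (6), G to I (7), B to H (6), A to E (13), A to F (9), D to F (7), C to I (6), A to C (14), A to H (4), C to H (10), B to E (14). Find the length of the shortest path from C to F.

18

Checking several routes:
C-I-G-D-F: 6 + 7 + 3 + 7 = 23
C-A-F: 14 + 9 = 23
C-H-F: 10 + 8 = 18
Best route has total 18.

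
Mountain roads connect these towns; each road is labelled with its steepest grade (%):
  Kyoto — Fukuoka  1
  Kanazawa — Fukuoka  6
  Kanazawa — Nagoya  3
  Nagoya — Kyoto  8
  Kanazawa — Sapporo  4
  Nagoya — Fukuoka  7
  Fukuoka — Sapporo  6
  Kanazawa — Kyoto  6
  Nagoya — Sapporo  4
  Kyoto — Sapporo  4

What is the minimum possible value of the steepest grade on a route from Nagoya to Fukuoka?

4

Some routes from Nagoya to Fukuoka:
Nagoya-Kanazawa-Sapporo-Kyoto-Fukuoka: max(3, 4, 4, 1) = 4
Nagoya-Sapporo-Kanazawa-Kyoto-Fukuoka: max(4, 4, 6, 1) = 6
Nagoya-Sapporo-Kanazawa-Fukuoka: max(4, 4, 6) = 6
Nagoya-Sapporo-Kyoto-Fukuoka: max(4, 4, 1) = 4
Best route has worst link 4%.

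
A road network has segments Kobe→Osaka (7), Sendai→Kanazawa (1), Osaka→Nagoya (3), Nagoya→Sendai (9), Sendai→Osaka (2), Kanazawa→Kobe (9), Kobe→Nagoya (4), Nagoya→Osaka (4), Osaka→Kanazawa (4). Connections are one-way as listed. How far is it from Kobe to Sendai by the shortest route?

13

Paths from Kobe to Sendai:
Kobe→Nagoya→Sendai: 4 + 9 = 13
Kobe→Osaka→Nagoya→Sendai: 7 + 3 + 9 = 19
Shortest: 13 mi.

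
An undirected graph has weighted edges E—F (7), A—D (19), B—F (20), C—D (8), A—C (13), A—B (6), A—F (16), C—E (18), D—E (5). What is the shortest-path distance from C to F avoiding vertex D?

25

Paths from C to F avoiding D:
C -> E -> F: 18 + 7 = 25
C -> A -> B -> F: 13 + 6 + 20 = 39
C -> A -> F: 13 + 16 = 29
Best route has total 25.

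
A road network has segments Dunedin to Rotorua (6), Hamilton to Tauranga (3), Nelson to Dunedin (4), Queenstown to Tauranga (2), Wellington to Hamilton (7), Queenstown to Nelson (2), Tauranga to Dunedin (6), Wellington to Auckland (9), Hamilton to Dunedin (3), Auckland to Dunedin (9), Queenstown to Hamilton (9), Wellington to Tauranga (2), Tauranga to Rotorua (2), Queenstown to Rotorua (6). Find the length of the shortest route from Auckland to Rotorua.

Checking several routes:
Auckland→Dunedin→Rotorua: 9 + 6 = 15
Auckland→Wellington→Tauranga→Rotorua: 9 + 2 + 2 = 13
Auckland→Wellington→Tauranga→Queenstown→Rotorua: 9 + 2 + 2 + 6 = 19
Auckland→Dunedin→Tauranga→Rotorua: 9 + 6 + 2 = 17
Auckland→Dunedin→Hamilton→Tauranga→Rotorua: 9 + 3 + 3 + 2 = 17
Shortest: 13 mi.

13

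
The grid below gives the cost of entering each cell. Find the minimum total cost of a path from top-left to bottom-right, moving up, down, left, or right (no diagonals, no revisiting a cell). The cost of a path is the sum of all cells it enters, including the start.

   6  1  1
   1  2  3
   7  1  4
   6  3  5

Cheapest: (0,0) -> (0,1) -> (1,1) -> (2,1) -> (3,1) -> (3,2)
  6 + 1 + 2 + 1 + 3 + 5 = 18

18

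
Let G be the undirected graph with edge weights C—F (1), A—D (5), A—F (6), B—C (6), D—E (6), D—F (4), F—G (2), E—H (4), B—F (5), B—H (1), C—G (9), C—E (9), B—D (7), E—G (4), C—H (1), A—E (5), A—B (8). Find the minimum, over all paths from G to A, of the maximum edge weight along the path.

Some routes from G to A:
G→F→C→H→E→A: max(2, 1, 1, 4, 5) = 5
G→E→H→B→F→D→A: max(4, 4, 1, 5, 4, 5) = 5
G→E→A: max(4, 5) = 5
G→E→H→C→F→D→A: max(4, 4, 1, 1, 4, 5) = 5
Smallest bottleneck: 5.

5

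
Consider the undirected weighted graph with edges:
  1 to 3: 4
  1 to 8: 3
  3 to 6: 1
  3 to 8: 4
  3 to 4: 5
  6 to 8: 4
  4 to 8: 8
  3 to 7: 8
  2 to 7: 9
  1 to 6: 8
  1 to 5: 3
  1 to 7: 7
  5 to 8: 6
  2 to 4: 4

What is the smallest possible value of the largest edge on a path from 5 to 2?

Checking several routes:
5→8→3→4→2: max(6, 4, 5, 4) = 6
5→8→6→3→4→2: max(6, 4, 1, 5, 4) = 6
5→1→3→4→2: max(3, 4, 5, 4) = 5
5→1→8→3→4→2: max(3, 3, 4, 5, 4) = 5
5→1→8→6→3→4→2: max(3, 3, 4, 1, 5, 4) = 5
The minimum achievable maximum is 5.

5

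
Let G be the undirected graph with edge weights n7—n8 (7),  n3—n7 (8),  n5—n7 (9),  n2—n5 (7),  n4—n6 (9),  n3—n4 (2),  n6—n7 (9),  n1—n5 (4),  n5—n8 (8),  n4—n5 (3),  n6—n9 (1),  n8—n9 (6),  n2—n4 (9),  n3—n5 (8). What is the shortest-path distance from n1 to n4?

7

Checking several routes:
n1 - n5 - n4: 4 + 3 = 7
n1 - n5 - n3 - n4: 4 + 8 + 2 = 14
n1 - n5 - n2 - n4: 4 + 7 + 9 = 20
n1 - n5 - n7 - n3 - n4: 4 + 9 + 8 + 2 = 23
n1 - n5 - n8 - n9 - n6 - n4: 4 + 8 + 6 + 1 + 9 = 28
Best route has total 7.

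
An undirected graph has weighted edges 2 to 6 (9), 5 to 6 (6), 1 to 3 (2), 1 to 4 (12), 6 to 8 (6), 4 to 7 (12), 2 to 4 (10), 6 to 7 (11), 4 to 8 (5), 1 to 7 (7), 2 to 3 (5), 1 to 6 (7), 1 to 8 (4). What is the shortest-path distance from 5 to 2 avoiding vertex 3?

Comparing a few candidate routes:
5-6-2: 6 + 9 = 15
5-6-8-1-4-2: 6 + 6 + 4 + 12 + 10 = 38
5-6-1-8-4-2: 6 + 7 + 4 + 5 + 10 = 32
5-6-8-4-2: 6 + 6 + 5 + 10 = 27
5-6-1-4-2: 6 + 7 + 12 + 10 = 35
Shortest: 15.

15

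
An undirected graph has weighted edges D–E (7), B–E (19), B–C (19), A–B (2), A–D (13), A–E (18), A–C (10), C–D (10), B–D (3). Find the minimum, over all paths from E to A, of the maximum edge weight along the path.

7

A few of the E→A routes:
E-D-B-A: max(7, 3, 2) = 7
E-D-B-C-A: max(7, 3, 19, 10) = 19
E-D-C-B-A: max(7, 10, 19, 2) = 19
E-D-A: max(7, 13) = 13
E-D-C-A: max(7, 10, 10) = 10
E-A: max(18) = 18
The minimum achievable maximum is 7.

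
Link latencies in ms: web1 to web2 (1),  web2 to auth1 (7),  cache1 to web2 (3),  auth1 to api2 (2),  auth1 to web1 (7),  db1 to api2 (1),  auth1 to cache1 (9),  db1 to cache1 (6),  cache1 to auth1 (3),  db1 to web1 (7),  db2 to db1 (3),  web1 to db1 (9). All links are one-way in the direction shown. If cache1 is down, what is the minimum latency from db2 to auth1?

Routes from db2 to auth1 avoiding cache1:
db2 -> db1 -> web1 -> web2 -> auth1: 3 + 7 + 1 + 7 = 18
Shortest: 18 ms.

18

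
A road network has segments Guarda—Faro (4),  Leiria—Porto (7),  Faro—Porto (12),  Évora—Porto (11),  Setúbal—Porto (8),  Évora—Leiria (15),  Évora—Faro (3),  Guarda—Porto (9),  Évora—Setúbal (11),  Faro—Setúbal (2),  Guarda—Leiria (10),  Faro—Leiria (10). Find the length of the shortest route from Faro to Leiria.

10

Checking several routes:
Faro - Leiria: 10
Faro - Guarda - Leiria: 4 + 10 = 14
Faro - Setúbal - Porto - Leiria: 2 + 8 + 7 = 17
The minimum is 10.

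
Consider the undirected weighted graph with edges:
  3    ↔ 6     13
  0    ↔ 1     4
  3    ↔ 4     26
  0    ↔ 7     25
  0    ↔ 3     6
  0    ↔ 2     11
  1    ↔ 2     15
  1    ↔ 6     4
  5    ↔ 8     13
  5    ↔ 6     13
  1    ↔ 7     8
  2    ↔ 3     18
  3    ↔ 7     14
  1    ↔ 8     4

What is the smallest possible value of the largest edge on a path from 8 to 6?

4

A few of the 8→6 routes:
8→5→6: max(13, 13) = 13
8→1→0→3→6: max(4, 4, 6, 13) = 13
8→1→7→3→6: max(4, 8, 14, 13) = 14
8→1→2→0→3→6: max(4, 15, 11, 6, 13) = 15
8→1→6: max(4, 4) = 4
Best route has worst link 4.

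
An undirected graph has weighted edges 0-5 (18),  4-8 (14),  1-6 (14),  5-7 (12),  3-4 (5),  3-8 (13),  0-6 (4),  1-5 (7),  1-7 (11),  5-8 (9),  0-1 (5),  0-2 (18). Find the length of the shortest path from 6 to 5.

A few of the 6→5 routes:
6→0→1→5: 4 + 5 + 7 = 16
6→1→5: 14 + 7 = 21
6→0→5: 4 + 18 = 22
6→0→1→7→5: 4 + 5 + 11 + 12 = 32
Shortest: 16.

16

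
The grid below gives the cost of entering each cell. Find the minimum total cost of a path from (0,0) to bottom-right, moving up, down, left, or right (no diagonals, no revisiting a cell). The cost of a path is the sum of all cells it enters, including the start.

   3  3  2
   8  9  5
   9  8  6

One optimal route is [0,0] [0,1] [0,2] [1,2] [2,2].
Its cost is 3 + 3 + 2 + 5 + 6 = 19.

19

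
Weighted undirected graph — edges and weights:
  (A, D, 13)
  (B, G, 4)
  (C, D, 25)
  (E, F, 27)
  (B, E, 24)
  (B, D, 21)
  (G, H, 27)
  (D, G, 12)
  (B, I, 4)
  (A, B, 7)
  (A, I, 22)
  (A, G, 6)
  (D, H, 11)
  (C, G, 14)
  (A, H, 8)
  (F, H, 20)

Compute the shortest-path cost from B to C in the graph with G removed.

Checking several routes:
B-A-D-C: 7 + 13 + 25 = 45
B-E-F-H-D-C: 24 + 27 + 20 + 11 + 25 = 107
B-A-H-D-C: 7 + 8 + 11 + 25 = 51
B-D-C: 21 + 25 = 46
B-I-A-D-C: 4 + 22 + 13 + 25 = 64
B-I-A-H-D-C: 4 + 22 + 8 + 11 + 25 = 70
Shortest: 45.

45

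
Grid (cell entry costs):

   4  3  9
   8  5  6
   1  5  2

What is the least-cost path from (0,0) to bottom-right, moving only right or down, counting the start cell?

One optimal route is r0c0→r0c1→r1c1→r2c1→r2c2.
Its cost is 4 + 3 + 5 + 5 + 2 = 19.
For comparison, the top-then-right route costs 24.

19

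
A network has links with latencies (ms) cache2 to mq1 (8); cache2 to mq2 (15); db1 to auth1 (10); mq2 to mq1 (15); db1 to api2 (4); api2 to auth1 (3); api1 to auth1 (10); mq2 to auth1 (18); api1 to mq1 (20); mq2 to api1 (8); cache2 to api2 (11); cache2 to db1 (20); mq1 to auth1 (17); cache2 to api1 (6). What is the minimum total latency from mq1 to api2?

19

Checking several routes:
mq1 -> cache2 -> api1 -> auth1 -> api2: 8 + 6 + 10 + 3 = 27
mq1 -> auth1 -> api2: 17 + 3 = 20
mq1 -> cache2 -> api2: 8 + 11 = 19
mq1 -> auth1 -> db1 -> api2: 17 + 10 + 4 = 31
mq1 -> cache2 -> db1 -> api2: 8 + 20 + 4 = 32
Best route has total 19 ms.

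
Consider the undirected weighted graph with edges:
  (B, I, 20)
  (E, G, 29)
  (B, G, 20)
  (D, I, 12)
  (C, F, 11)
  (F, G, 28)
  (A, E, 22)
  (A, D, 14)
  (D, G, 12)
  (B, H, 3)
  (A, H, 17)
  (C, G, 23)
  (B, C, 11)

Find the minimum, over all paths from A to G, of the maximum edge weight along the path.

14

A few of the A→G routes:
A → H → B → I → D → G: max(17, 3, 20, 12, 12) = 20
A → D → I → B → G: max(14, 12, 20, 20) = 20
A → H → B → G: max(17, 3, 20) = 20
A → D → G: max(14, 12) = 14
Best route has worst link 14.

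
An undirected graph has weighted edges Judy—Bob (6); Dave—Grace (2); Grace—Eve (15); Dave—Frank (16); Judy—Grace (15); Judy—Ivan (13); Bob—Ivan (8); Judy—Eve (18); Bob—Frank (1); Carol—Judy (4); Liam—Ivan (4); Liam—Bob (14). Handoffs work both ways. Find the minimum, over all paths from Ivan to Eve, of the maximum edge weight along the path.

Checking several routes:
Ivan -> Bob -> Frank -> Dave -> Grace -> Eve: max(8, 1, 16, 2, 15) = 16
Ivan -> Judy -> Grace -> Eve: max(13, 15, 15) = 15
Ivan -> Liam -> Bob -> Frank -> Dave -> Grace -> Eve: max(4, 14, 1, 16, 2, 15) = 16
Ivan -> Liam -> Bob -> Judy -> Grace -> Eve: max(4, 14, 6, 15, 15) = 15
Ivan -> Judy -> Bob -> Frank -> Dave -> Grace -> Eve: max(13, 6, 1, 16, 2, 15) = 16
Ivan -> Bob -> Judy -> Grace -> Eve: max(8, 6, 15, 15) = 15
The minimum achievable maximum is 15.

15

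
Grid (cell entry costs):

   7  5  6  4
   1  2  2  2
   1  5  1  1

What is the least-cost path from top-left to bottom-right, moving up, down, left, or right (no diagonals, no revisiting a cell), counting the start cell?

14

Best path: [0,0]→[1,0]→[1,1]→[1,2]→[2,2]→[2,3]
Cost: 7 + 1 + 2 + 2 + 1 + 1 = 14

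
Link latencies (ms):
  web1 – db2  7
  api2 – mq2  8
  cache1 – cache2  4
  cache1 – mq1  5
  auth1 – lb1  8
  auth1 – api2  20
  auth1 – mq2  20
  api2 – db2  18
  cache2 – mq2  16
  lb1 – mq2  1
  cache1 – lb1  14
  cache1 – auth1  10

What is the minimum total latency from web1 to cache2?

49

Some routes from web1 to cache2:
web1 - db2 - api2 - mq2 - lb1 - cache1 - cache2: 7 + 18 + 8 + 1 + 14 + 4 = 52
web1 - db2 - api2 - mq2 - lb1 - auth1 - cache1 - cache2: 7 + 18 + 8 + 1 + 8 + 10 + 4 = 56
web1 - db2 - api2 - mq2 - cache2: 7 + 18 + 8 + 16 = 49
The minimum is 49 ms.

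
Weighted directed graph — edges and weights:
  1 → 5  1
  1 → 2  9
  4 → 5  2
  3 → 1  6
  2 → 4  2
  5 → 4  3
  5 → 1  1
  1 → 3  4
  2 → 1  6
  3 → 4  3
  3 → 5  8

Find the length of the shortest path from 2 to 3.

9

Paths from 2 to 3:
2-4-5-1-3: 2 + 2 + 1 + 4 = 9
2-1-3: 6 + 4 = 10
The minimum is 9.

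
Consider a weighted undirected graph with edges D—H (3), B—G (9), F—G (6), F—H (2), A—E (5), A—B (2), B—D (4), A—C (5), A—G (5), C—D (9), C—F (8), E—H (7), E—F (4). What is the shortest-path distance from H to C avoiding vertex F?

12

Candidate routes:
H→E→A→G→B→D→C: 7 + 5 + 5 + 9 + 4 + 9 = 39
H→E→A→B→D→C: 7 + 5 + 2 + 4 + 9 = 27
H→E→A→C: 7 + 5 + 5 = 17
H→D→B→G→A→C: 3 + 4 + 9 + 5 + 5 = 26
H→D→B→A→C: 3 + 4 + 2 + 5 = 14
H→D→C: 3 + 9 = 12
Best route has total 12.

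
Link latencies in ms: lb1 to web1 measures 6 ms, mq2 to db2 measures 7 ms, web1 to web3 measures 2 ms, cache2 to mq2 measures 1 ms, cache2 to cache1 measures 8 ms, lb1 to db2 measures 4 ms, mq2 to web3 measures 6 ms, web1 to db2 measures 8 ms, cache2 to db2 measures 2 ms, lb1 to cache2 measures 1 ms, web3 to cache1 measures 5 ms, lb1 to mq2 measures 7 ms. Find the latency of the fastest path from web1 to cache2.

A few of the web1→cache2 routes:
web1-web3-mq2-cache2: 2 + 6 + 1 = 9
web1-lb1-cache2: 6 + 1 = 7
web1-lb1-db2-cache2: 6 + 4 + 2 = 12
web1-db2-lb1-cache2: 8 + 4 + 1 = 13
web1-db2-cache2: 8 + 2 = 10
web1-lb1-mq2-cache2: 6 + 7 + 1 = 14
Best route has total 7 ms.

7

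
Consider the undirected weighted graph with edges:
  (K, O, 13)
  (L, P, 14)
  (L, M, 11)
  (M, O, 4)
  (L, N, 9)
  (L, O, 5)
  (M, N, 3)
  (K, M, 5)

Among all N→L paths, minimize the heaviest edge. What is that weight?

Candidate routes:
N-M-K-O-L: max(3, 5, 13, 5) = 13
N-M-L: max(3, 11) = 11
N-L: max(9) = 9
N-M-O-L: max(3, 4, 5) = 5
The minimum achievable maximum is 5.

5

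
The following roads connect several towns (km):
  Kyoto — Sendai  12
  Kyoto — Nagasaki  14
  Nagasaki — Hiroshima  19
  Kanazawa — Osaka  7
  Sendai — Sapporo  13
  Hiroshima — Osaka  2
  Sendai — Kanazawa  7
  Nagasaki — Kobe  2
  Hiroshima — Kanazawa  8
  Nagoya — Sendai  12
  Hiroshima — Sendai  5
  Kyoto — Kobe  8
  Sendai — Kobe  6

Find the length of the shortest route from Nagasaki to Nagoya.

20

A few of the Nagasaki→Nagoya routes:
Nagasaki → Hiroshima → Sendai → Nagoya: 19 + 5 + 12 = 36
Nagasaki → Kobe → Kyoto → Sendai → Nagoya: 2 + 8 + 12 + 12 = 34
Nagasaki → Kobe → Sendai → Nagoya: 2 + 6 + 12 = 20
Shortest: 20 km.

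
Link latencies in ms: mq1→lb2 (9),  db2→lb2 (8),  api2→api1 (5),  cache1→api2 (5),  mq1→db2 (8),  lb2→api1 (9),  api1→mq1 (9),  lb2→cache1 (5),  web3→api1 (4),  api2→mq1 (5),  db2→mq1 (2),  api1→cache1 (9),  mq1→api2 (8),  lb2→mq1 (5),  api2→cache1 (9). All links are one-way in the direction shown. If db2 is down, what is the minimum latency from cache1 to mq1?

10

Paths from cache1 to mq1 avoiding db2:
cache1 - api2 - api1 - mq1: 5 + 5 + 9 = 19
cache1 - api2 - mq1: 5 + 5 = 10
The minimum is 10 ms.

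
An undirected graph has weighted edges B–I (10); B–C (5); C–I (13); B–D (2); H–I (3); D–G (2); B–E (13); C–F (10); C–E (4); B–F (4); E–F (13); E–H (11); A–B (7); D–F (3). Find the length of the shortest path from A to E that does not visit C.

20

Routes from A to E avoiding C:
A - B - E: 7 + 13 = 20
A - B - D - F - E: 7 + 2 + 3 + 13 = 25
A - B - I - H - E: 7 + 10 + 3 + 11 = 31
A - B - F - E: 7 + 4 + 13 = 24
Best route has total 20.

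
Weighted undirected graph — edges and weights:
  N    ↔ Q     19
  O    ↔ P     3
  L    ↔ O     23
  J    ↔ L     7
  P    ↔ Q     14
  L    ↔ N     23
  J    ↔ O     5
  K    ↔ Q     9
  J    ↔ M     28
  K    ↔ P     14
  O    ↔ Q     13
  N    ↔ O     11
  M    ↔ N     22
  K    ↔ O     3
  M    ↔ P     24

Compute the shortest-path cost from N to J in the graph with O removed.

Routes from N to J avoiding O:
N - M - J: 22 + 28 = 50
N - L - J: 23 + 7 = 30
N - Q - K - P - M - J: 19 + 9 + 14 + 24 + 28 = 94
N - Q - P - M - J: 19 + 14 + 24 + 28 = 85
Shortest: 30.

30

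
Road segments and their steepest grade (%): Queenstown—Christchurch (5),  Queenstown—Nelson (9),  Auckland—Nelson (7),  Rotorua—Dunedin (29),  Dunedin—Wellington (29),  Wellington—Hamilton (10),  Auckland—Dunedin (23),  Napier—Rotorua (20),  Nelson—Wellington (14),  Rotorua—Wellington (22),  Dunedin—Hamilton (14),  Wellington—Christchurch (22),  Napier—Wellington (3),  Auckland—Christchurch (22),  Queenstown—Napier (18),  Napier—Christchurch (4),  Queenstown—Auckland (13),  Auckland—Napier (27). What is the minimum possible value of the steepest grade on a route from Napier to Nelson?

9

A few of the Napier→Nelson routes:
Napier-Wellington-Nelson: max(3, 14) = 14
Napier-Christchurch-Queenstown-Nelson: max(4, 5, 9) = 9
Napier-Christchurch-Queenstown-Auckland-Nelson: max(4, 5, 13, 7) = 13
The minimum achievable maximum is 9%.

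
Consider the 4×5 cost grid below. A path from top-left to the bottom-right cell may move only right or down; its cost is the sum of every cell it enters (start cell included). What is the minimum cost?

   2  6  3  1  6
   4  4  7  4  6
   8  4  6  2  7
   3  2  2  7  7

32

Cheapest: r0c0 -> r0c1 -> r0c2 -> r0c3 -> r1c3 -> r2c3 -> r2c4 -> r3c4
  2 + 6 + 3 + 1 + 4 + 2 + 7 + 7 = 32
For comparison, the top-then-right route costs 38.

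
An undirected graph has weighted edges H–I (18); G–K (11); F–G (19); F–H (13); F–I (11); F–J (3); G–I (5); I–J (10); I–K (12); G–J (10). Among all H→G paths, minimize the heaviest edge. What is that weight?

13

Comparing a few candidate routes:
H - F - J - I - K - G: max(13, 3, 10, 12, 11) = 13
H - F - J - I - G: max(13, 3, 10, 5) = 13
H - F - I - K - G: max(13, 11, 12, 11) = 13
H - F - I - J - G: max(13, 11, 10, 10) = 13
H - F - J - G: max(13, 3, 10) = 13
Best route has worst link 13.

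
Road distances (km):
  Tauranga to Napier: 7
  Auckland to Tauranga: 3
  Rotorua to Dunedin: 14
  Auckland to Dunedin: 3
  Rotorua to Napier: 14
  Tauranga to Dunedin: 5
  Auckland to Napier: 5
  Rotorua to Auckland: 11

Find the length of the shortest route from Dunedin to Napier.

8

Some routes from Dunedin to Napier:
Dunedin -> Auckland -> Tauranga -> Napier: 3 + 3 + 7 = 13
Dunedin -> Tauranga -> Napier: 5 + 7 = 12
Dunedin -> Auckland -> Napier: 3 + 5 = 8
Dunedin -> Tauranga -> Auckland -> Napier: 5 + 3 + 5 = 13
The minimum is 8 km.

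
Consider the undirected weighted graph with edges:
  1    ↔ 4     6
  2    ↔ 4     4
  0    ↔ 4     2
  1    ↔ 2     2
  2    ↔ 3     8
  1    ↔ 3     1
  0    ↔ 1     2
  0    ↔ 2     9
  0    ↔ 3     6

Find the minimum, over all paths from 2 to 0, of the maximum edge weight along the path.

2

Some routes from 2 to 0:
2 - 4 - 1 - 0: max(4, 6, 2) = 6
2 - 4 - 0: max(4, 2) = 4
2 - 1 - 0: max(2, 2) = 2
2 - 1 - 3 - 0: max(2, 1, 6) = 6
2 - 4 - 1 - 3 - 0: max(4, 6, 1, 6) = 6
2 - 1 - 4 - 0: max(2, 6, 2) = 6
The minimum achievable maximum is 2.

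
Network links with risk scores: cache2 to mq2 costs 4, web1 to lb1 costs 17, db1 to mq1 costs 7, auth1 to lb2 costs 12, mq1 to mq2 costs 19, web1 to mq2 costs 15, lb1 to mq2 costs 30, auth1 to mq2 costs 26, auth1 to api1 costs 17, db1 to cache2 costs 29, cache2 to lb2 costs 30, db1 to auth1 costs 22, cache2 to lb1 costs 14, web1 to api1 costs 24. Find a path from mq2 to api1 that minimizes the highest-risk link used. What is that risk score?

22

A few of the mq2→api1 routes:
mq2 - web1 - api1: max(15, 24) = 24
mq2 - mq1 - db1 - auth1 - api1: max(19, 7, 22, 17) = 22
mq2 - cache2 - lb1 - web1 - api1: max(4, 14, 17, 24) = 24
Smallest bottleneck: 22.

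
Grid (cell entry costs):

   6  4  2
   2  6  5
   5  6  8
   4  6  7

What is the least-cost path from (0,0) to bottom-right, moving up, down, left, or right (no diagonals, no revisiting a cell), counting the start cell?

30

Take (0,0) -> (1,0) -> (2,0) -> (3,0) -> (3,1) -> (3,2) for a total of 6 + 2 + 5 + 4 + 6 + 7 = 30.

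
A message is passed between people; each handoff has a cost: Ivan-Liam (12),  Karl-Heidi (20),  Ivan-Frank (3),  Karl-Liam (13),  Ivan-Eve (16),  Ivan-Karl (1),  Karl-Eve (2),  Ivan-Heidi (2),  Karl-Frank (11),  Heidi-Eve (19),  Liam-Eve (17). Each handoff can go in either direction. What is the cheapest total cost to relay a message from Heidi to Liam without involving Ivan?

33

Routes from Heidi to Liam avoiding Ivan:
Heidi -> Eve -> Liam: 19 + 17 = 36
Heidi -> Eve -> Karl -> Liam: 19 + 2 + 13 = 34
Heidi -> Karl -> Eve -> Liam: 20 + 2 + 17 = 39
Heidi -> Karl -> Liam: 20 + 13 = 33
Shortest: 33.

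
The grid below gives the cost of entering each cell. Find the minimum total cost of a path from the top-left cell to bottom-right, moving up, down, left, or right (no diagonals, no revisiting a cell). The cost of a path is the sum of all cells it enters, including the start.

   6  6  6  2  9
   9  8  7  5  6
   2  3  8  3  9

One optimal route is (0,0) → (0,1) → (0,2) → (0,3) → (1,3) → (2,3) → (2,4).
Its cost is 6 + 6 + 6 + 2 + 5 + 3 + 9 = 37.

37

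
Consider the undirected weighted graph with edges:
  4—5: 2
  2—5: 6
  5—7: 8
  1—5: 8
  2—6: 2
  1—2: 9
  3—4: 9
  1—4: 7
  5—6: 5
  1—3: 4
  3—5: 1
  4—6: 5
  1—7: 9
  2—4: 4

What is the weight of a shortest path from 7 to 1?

9

Checking several routes:
7 → 5 → 1: 8 + 8 = 16
7 → 5 → 4 → 1: 8 + 2 + 7 = 17
7 → 5 → 3 → 1: 8 + 1 + 4 = 13
7 → 5 → 2 → 1: 8 + 6 + 9 = 23
7 → 1: 9
Best route has total 9.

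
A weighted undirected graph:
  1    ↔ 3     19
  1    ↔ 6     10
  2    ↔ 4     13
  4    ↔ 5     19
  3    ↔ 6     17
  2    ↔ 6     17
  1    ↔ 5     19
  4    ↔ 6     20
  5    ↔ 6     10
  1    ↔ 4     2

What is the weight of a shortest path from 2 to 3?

34

Checking several routes:
2-6-1-3: 17 + 10 + 19 = 46
2-4-1-3: 13 + 2 + 19 = 34
2-4-1-6-3: 13 + 2 + 10 + 17 = 42
2-6-3: 17 + 17 = 34
2-4-6-3: 13 + 20 + 17 = 50
Best route has total 34.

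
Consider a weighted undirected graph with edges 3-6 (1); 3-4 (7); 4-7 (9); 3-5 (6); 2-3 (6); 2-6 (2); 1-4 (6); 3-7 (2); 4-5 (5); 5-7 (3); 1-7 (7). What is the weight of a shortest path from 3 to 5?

A few of the 3→5 routes:
3 → 7 → 5: 2 + 3 = 5
3 → 7 → 4 → 5: 2 + 9 + 5 = 16
3 → 5: 6
3 → 4 → 5: 7 + 5 = 12
Best route has total 5.

5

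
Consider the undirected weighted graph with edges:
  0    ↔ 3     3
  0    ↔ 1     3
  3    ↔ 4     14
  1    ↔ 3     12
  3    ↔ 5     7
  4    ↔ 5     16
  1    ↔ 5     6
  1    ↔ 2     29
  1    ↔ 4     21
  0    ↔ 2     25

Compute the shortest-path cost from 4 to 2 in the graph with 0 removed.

50

Comparing a few candidate routes:
4→1→2: 21 + 29 = 50
4→3→1→2: 14 + 12 + 29 = 55
4→5→1→2: 16 + 6 + 29 = 51
4→3→5→1→2: 14 + 7 + 6 + 29 = 56
The minimum is 50.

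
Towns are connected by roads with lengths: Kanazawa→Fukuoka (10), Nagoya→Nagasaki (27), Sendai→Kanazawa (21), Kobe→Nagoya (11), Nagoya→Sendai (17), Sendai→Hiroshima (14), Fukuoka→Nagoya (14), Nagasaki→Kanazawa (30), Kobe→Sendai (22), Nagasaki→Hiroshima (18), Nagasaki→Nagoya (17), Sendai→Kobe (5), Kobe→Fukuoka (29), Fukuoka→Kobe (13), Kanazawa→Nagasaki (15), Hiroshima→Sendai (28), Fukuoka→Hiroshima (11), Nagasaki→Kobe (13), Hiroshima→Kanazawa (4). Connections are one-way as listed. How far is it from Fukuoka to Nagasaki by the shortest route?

30

Checking several routes:
Fukuoka→Nagoya→Nagasaki: 14 + 27 = 41
Fukuoka→Kobe→Nagoya→Nagasaki: 13 + 11 + 27 = 51
Fukuoka→Hiroshima→Kanazawa→Nagasaki: 11 + 4 + 15 = 30
Shortest: 30.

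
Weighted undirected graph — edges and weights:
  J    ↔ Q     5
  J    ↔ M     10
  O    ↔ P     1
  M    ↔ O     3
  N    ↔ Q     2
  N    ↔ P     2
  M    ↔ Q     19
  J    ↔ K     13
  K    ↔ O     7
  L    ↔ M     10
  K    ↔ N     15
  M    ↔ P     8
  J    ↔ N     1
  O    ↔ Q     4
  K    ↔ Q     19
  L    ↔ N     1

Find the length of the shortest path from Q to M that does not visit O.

Checking several routes:
Q→N→L→M: 2 + 1 + 10 = 13
Q→N→P→M: 2 + 2 + 8 = 12
Q→N→J→M: 2 + 1 + 10 = 13
The minimum is 12.

12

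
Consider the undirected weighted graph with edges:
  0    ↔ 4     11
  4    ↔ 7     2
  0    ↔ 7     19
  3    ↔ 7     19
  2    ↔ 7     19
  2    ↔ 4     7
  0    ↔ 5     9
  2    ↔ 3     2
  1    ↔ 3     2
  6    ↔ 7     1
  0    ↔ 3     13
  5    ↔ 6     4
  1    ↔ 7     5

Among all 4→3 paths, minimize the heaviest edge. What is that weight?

Comparing a few candidate routes:
4 -> 0 -> 5 -> 6 -> 7 -> 1 -> 3: max(11, 9, 4, 1, 5, 2) = 11
4 -> 0 -> 5 -> 6 -> 7 -> 2 -> 3: max(11, 9, 4, 1, 19, 2) = 19
4 -> 7 -> 6 -> 5 -> 0 -> 3: max(2, 1, 4, 9, 13) = 13
4 -> 7 -> 1 -> 3: max(2, 5, 2) = 5
4 -> 0 -> 3: max(11, 13) = 13
4 -> 2 -> 3: max(7, 2) = 7
The minimum achievable maximum is 5.

5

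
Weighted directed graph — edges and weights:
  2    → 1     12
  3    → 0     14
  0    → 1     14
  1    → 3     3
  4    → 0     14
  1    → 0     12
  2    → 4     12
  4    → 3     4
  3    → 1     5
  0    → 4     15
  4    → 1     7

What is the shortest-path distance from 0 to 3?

Candidate routes:
0 -> 4 -> 3: 15 + 4 = 19
0 -> 4 -> 1 -> 3: 15 + 7 + 3 = 25
0 -> 1 -> 3: 14 + 3 = 17
The minimum is 17.

17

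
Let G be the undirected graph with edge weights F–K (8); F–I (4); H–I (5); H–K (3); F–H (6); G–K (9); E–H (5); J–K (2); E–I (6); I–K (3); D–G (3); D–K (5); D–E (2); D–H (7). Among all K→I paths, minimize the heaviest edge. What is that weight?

3

A few of the K→I routes:
K → H → I: max(3, 5) = 5
K → D → E → I: max(5, 2, 6) = 6
K → D → E → H → I: max(5, 2, 5, 5) = 5
K → I: max(3) = 3
Smallest bottleneck: 3.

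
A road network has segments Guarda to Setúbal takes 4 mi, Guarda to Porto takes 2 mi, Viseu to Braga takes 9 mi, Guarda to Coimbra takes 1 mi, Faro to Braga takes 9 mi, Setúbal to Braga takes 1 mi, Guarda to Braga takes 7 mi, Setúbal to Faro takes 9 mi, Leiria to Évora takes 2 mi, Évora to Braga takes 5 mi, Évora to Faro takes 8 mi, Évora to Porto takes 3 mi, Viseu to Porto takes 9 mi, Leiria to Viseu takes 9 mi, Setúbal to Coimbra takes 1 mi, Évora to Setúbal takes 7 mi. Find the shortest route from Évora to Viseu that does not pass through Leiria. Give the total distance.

Some routes from Évora to Viseu avoiding Leiria:
Évora → Setúbal → Braga → Viseu: 7 + 1 + 9 = 17
Évora → Porto → Viseu: 3 + 9 = 12
Évora → Braga → Viseu: 5 + 9 = 14
The minimum is 12 mi.

12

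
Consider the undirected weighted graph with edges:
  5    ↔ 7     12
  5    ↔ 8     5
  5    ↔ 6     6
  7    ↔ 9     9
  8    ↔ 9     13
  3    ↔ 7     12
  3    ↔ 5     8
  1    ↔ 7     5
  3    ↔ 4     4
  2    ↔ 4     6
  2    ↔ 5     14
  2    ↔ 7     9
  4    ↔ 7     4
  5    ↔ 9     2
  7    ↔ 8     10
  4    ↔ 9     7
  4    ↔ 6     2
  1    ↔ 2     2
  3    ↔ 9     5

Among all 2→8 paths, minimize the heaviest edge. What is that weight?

Some routes from 2 to 8:
2-1-7-4-3-9-5-8: max(2, 5, 4, 4, 5, 2, 5) = 5
2-4-6-5-8: max(6, 2, 6, 5) = 6
2-1-7-4-6-5-8: max(2, 5, 4, 2, 6, 5) = 6
Smallest bottleneck: 5.

5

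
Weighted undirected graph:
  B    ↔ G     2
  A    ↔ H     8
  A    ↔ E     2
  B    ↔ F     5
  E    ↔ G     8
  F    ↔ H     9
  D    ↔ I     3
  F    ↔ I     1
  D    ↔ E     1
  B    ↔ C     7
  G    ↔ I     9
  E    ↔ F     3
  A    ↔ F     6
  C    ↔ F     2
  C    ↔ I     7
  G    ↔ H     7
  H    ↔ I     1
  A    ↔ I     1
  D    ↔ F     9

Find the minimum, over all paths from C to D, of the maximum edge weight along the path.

2

A few of the C→D routes:
C - F - A - E - D: max(2, 6, 2, 1) = 6
C - F - I - D: max(2, 1, 3) = 3
C - F - E - A - I - D: max(2, 3, 2, 1, 3) = 3
C - F - E - D: max(2, 3, 1) = 3
C - F - I - A - E - D: max(2, 1, 1, 2, 1) = 2
Smallest bottleneck: 2.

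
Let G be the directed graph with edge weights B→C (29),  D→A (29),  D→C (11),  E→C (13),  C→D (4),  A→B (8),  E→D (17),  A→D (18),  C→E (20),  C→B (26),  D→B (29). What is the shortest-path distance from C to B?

Checking several routes:
C→E→D→B: 20 + 17 + 29 = 66
C→B: 26
C→D→B: 4 + 29 = 33
C→D→A→B: 4 + 29 + 8 = 41
Shortest: 26.

26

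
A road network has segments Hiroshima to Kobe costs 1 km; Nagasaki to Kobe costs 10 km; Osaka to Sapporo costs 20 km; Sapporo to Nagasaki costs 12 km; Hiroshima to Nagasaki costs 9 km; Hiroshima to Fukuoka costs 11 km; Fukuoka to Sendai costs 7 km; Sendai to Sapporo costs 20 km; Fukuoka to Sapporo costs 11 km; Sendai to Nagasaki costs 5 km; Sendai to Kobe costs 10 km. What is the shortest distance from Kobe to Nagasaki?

10

Some routes from Kobe to Nagasaki:
Kobe → Sendai → Nagasaki: 10 + 5 = 15
Kobe → Nagasaki: 10
Kobe → Hiroshima → Nagasaki: 1 + 9 = 10
Kobe → Hiroshima → Fukuoka → Sendai → Nagasaki: 1 + 11 + 7 + 5 = 24
The minimum is 10 km.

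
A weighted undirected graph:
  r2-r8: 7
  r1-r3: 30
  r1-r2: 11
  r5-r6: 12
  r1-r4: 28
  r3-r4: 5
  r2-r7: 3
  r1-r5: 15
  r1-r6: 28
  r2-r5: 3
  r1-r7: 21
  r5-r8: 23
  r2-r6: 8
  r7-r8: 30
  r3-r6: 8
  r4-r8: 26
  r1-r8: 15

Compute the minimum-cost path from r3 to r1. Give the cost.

A few of the r3→r1 routes:
r3-r1: 30
r3-r6-r2-r1: 8 + 8 + 11 = 27
r3-r4-r1: 5 + 28 = 33
r3-r6-r5-r2-r1: 8 + 12 + 3 + 11 = 34
The minimum is 27.

27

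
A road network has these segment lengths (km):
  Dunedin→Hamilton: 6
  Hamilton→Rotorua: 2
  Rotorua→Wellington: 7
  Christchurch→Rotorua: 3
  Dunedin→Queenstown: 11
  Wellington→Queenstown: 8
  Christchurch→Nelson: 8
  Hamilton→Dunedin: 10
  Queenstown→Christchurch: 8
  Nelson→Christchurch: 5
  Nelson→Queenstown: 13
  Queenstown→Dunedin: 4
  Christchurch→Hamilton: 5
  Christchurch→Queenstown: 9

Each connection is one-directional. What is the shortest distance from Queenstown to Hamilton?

10

Candidate routes:
Queenstown -> Christchurch -> Hamilton: 8 + 5 = 13
Queenstown -> Dunedin -> Hamilton: 4 + 6 = 10
Shortest: 10 km.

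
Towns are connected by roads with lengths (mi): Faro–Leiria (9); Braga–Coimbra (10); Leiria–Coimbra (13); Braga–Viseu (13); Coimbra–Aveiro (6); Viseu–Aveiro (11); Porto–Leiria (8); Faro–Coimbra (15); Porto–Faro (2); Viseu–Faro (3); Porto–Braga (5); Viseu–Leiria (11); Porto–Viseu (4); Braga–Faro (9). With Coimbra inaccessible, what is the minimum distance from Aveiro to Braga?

20

Checking several routes:
Aveiro → Viseu → Porto → Braga: 11 + 4 + 5 = 20
Aveiro → Viseu → Faro → Porto → Braga: 11 + 3 + 2 + 5 = 21
Aveiro → Viseu → Braga: 11 + 13 = 24
Aveiro → Viseu → Faro → Braga: 11 + 3 + 9 = 23
Aveiro → Viseu → Porto → Faro → Braga: 11 + 4 + 2 + 9 = 26
Shortest: 20 mi.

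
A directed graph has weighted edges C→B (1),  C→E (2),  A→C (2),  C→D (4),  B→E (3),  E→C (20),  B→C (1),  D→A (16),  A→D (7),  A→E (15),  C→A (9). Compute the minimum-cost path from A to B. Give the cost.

Paths from A to B:
A -> E -> C -> B: 15 + 20 + 1 = 36
A -> C -> B: 2 + 1 = 3
The minimum is 3.

3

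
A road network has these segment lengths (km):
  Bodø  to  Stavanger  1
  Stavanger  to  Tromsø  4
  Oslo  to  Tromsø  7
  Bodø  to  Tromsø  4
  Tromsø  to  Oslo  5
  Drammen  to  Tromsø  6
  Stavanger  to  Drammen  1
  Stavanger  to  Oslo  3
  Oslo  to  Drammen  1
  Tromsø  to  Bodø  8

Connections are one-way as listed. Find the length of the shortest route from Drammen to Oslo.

Candidate routes:
Drammen → Tromsø → Oslo: 6 + 5 = 11
Drammen → Tromsø → Bodø → Stavanger → Oslo: 6 + 8 + 1 + 3 = 18
Best route has total 11 km.

11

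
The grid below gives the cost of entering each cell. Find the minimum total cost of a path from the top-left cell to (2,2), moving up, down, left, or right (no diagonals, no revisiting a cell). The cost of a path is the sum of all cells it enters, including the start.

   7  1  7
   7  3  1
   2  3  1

Take [0,0] -> [0,1] -> [1,1] -> [1,2] -> [2,2] for a total of 7 + 1 + 3 + 1 + 1 = 13.

13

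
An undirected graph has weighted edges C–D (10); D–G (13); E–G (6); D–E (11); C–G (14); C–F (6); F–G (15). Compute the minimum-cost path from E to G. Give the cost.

Paths from E to G:
E - G: 6
E - D - G: 11 + 13 = 24
E - D - C - F - G: 11 + 10 + 6 + 15 = 42
E - D - C - G: 11 + 10 + 14 = 35
Best route has total 6.

6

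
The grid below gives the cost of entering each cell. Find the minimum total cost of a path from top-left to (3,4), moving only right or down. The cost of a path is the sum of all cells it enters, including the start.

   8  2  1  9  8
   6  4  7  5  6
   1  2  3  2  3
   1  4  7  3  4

Cheapest: r0c0 -> r0c1 -> r1c1 -> r2c1 -> r2c2 -> r2c3 -> r2c4 -> r3c4
  8 + 2 + 4 + 2 + 3 + 2 + 3 + 4 = 28
(Top row then right column would cost 41.)

28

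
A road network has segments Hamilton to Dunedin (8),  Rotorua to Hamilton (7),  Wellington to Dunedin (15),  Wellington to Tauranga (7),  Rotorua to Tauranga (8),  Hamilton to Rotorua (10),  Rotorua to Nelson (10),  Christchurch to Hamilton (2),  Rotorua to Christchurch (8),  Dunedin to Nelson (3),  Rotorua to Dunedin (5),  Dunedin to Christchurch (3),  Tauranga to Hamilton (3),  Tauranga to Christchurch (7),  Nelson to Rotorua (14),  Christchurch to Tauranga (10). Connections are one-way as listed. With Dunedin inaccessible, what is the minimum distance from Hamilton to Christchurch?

18

Routes from Hamilton to Christchurch avoiding Dunedin:
Hamilton → Rotorua → Christchurch: 10 + 8 = 18
Hamilton → Rotorua → Tauranga → Christchurch: 10 + 8 + 7 = 25
Shortest: 18 km.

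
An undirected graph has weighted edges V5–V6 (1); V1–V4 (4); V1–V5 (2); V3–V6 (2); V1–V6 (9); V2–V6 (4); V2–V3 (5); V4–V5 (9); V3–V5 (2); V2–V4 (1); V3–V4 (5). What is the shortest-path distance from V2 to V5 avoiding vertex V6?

Comparing a few candidate routes:
V2 - V3 - V5: 5 + 2 = 7
V2 - V4 - V3 - V5: 1 + 5 + 2 = 8
V2 - V3 - V4 - V1 - V5: 5 + 5 + 4 + 2 = 16
V2 - V4 - V1 - V5: 1 + 4 + 2 = 7
V2 - V4 - V5: 1 + 9 = 10
The minimum is 7.

7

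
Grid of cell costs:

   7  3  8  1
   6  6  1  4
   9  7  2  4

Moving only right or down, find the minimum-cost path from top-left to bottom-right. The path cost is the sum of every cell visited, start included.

Path [0,0]→[0,1]→[1,1]→[1,2]→[2,2]→[2,3]: 7 + 3 + 6 + 1 + 2 + 4 = 23.
(Top row then right column would cost 27.)

23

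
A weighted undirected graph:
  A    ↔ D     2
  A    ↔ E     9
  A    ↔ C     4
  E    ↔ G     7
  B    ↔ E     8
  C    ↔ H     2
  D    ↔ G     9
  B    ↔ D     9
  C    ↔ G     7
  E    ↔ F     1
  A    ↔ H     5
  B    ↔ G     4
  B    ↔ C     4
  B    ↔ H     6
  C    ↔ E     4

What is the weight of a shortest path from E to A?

8

Some routes from E to A:
E - C - H - A: 4 + 2 + 5 = 11
E - C - A: 4 + 4 = 8
E - A: 9
Shortest: 8.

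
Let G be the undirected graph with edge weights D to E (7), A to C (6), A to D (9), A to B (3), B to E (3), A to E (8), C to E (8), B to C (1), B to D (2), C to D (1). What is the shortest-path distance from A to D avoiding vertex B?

Candidate routes:
A - E - D: 8 + 7 = 15
A - D: 9
A - C - E - D: 6 + 8 + 7 = 21
A - E - C - D: 8 + 8 + 1 = 17
A - C - D: 6 + 1 = 7
Shortest: 7.

7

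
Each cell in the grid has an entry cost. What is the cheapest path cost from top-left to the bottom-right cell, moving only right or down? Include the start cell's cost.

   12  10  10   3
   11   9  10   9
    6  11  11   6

50

Best path: [0,0]→[0,1]→[0,2]→[0,3]→[1,3]→[2,3]
Cost: 12 + 10 + 10 + 3 + 9 + 6 = 50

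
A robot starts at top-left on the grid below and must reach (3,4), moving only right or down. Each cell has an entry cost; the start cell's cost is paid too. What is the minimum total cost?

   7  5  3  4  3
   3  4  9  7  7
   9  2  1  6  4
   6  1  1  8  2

Take r0c0 r1c0 r1c1 r2c1 r2c2 r3c2 r3c3 r3c4 for a total of 7 + 3 + 4 + 2 + 1 + 1 + 8 + 2 = 28.
(Top row then right column would cost 35.)

28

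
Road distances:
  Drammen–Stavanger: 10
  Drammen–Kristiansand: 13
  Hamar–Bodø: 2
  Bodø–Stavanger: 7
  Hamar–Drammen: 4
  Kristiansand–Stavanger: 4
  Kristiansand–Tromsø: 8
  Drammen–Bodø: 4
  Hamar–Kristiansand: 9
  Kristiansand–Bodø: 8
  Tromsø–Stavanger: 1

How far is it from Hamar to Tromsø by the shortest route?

Comparing a few candidate routes:
Hamar - Drammen - Stavanger - Tromsø: 4 + 10 + 1 = 15
Hamar - Bodø - Kristiansand - Stavanger - Tromsø: 2 + 8 + 4 + 1 = 15
Hamar - Drammen - Bodø - Stavanger - Tromsø: 4 + 4 + 7 + 1 = 16
Hamar - Bodø - Stavanger - Tromsø: 2 + 7 + 1 = 10
Hamar - Kristiansand - Stavanger - Tromsø: 9 + 4 + 1 = 14
Shortest: 10.

10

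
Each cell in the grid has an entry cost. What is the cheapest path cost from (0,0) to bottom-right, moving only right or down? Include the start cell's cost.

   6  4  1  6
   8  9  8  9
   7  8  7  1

Path r0c0 → r0c1 → r0c2 → r0c3 → r1c3 → r2c3: 6 + 4 + 1 + 6 + 9 + 1 = 27.

27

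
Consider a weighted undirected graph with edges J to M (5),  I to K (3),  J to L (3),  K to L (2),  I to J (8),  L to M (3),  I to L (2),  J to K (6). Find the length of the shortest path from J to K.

5

Checking several routes:
J-M-L-K: 5 + 3 + 2 = 10
J-L-K: 3 + 2 = 5
J-K: 6
J-L-I-K: 3 + 2 + 3 = 8
Best route has total 5.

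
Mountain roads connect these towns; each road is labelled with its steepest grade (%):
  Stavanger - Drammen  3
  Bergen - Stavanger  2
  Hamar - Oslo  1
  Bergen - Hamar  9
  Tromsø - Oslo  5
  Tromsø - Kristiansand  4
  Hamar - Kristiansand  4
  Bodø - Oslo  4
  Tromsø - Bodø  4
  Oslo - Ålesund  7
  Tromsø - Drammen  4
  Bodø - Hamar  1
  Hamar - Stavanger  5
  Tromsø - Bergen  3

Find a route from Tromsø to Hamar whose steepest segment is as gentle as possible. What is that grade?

4

Checking several routes:
Tromsø - Bodø - Hamar: max(4, 1) = 4
Tromsø - Bodø - Oslo - Hamar: max(4, 4, 1) = 4
Tromsø - Kristiansand - Hamar: max(4, 4) = 4
Tromsø - Oslo - Hamar: max(5, 1) = 5
Smallest bottleneck: 4%.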